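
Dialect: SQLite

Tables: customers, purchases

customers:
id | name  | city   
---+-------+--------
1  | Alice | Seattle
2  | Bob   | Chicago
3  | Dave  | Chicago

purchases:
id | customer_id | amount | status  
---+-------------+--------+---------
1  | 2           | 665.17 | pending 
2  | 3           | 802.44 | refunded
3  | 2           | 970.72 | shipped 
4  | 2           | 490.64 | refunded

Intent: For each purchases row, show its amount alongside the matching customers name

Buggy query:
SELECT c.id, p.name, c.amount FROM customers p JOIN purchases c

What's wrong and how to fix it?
Bug: JOIN with no ON clause produces a cartesian product; every purchases row pairs with every customers row

Fix: Add ON c.customer_id = p.id to the JOIN

Corrected query:
SELECT c.id, p.name, c.amount FROM customers p JOIN purchases c ON c.customer_id = p.id

Result:
id | name | amount
---+------+-------
1  | Bob  | 665.17
2  | Dave | 802.44
3  | Bob  | 970.72
4  | Bob  | 490.64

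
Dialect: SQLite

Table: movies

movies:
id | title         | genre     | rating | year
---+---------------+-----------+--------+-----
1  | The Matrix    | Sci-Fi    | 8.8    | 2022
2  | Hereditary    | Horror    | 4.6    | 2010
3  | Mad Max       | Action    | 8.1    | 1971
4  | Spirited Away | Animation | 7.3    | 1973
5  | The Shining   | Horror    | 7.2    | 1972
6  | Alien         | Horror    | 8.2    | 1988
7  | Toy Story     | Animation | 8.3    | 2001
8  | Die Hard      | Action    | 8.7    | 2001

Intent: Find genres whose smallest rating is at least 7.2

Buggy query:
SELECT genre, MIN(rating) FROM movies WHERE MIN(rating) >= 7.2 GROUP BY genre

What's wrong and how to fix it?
Bug: MIN() in WHERE is a misuse of aggregate

Fix: Replace WHERE with HAVING after the GROUP BY

Corrected query:
SELECT genre, MIN(rating) FROM movies GROUP BY genre HAVING MIN(rating) >= 7.2

Result:
genre     | MIN(rating)
----------+------------
Action    | 8.1        
Animation | 7.3        
Sci-Fi    | 8.8        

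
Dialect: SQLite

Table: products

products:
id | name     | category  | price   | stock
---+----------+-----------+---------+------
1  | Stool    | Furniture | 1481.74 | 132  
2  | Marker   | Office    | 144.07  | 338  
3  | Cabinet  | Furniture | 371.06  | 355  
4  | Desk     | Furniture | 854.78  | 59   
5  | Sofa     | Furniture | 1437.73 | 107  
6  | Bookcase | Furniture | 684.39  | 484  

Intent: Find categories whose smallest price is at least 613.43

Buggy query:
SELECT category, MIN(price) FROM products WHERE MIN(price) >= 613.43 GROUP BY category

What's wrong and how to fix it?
Bug: MIN() in WHERE is a misuse of aggregate

Fix: Replace WHERE with HAVING after the GROUP BY

Corrected query:
SELECT category, MIN(price) FROM products GROUP BY category HAVING MIN(price) >= 613.43

Result:
(no rows)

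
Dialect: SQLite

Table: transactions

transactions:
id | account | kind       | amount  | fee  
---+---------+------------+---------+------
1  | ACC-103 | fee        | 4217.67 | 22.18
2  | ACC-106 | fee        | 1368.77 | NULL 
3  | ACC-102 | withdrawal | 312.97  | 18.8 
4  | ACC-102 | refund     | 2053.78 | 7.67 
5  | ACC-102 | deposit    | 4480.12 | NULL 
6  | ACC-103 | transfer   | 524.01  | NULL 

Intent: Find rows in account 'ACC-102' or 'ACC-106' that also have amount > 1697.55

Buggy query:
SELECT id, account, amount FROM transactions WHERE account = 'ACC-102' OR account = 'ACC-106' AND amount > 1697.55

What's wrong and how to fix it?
Bug: AND binds tighter than OR, so this parses as account = 'ACC-102' OR (account = 'ACC-106' AND amount > 1697.55)

Fix: Group the OR with parentheses (or use IN), then AND the threshold

Corrected query:
SELECT id, account, amount FROM transactions WHERE (account = 'ACC-102' OR account = 'ACC-106') AND amount > 1697.55

Result:
id | account | amount 
---+---------+--------
4  | ACC-102 | 2053.78
5  | ACC-102 | 4480.12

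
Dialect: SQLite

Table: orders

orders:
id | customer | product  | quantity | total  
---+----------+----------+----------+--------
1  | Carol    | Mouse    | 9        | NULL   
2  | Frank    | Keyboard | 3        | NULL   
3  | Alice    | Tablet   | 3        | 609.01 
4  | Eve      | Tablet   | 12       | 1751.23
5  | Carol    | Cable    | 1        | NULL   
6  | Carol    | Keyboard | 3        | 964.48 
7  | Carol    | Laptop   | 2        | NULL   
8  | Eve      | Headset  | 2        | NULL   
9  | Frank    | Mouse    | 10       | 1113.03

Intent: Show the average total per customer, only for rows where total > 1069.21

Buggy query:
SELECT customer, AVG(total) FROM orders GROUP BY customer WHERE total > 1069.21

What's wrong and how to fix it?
Bug: WHERE cannot follow GROUP BY

Fix: Place WHERE between FROM and GROUP BY

Corrected query:
SELECT customer, AVG(total) FROM orders WHERE total > 1069.21 GROUP BY customer

Result:
customer | AVG(total)
---------+-----------
Eve      | 1751.23   
Frank    | 1113.03   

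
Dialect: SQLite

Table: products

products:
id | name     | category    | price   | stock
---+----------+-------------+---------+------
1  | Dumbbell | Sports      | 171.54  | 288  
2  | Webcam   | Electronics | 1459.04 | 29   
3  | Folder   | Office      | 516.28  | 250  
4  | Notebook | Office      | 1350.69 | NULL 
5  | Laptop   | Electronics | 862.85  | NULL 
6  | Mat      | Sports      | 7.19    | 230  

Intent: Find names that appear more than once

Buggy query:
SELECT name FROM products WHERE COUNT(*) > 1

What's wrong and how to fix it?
Bug: COUNT(*) is an aggregate and cannot be used in WHERE

Fix: GROUP BY name, then filter groups with HAVING COUNT(*) > 1

Corrected query:
SELECT name FROM products GROUP BY name HAVING COUNT(*) > 1

Result:
(no rows)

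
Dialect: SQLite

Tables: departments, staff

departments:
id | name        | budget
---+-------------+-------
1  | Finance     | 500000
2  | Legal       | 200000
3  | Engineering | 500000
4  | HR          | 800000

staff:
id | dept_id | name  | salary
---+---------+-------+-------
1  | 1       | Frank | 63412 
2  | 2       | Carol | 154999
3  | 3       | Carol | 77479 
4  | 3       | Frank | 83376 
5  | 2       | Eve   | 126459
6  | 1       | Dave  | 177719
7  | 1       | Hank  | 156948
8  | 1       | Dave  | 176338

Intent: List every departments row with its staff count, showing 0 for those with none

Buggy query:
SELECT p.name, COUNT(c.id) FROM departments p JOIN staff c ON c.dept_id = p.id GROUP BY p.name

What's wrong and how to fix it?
Bug: An inner join excludes parents with zero children

Fix: Switch to LEFT JOIN to retain unmatched parent rows

Corrected query:
SELECT p.name, COUNT(c.id) FROM departments p LEFT JOIN staff c ON c.dept_id = p.id GROUP BY p.name

Result:
name        | COUNT(c.id)
------------+------------
Engineering | 2          
Finance     | 4          
HR          | 0          
Legal       | 2          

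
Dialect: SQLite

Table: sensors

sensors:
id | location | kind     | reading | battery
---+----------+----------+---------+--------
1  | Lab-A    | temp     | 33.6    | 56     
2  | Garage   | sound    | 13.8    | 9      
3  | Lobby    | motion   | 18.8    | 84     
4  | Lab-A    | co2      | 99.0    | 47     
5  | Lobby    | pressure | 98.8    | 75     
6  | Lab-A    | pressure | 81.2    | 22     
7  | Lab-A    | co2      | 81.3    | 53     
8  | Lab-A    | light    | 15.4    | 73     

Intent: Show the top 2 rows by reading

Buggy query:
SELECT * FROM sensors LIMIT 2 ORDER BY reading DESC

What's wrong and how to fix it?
Bug: LIMIT must come after ORDER BY

Fix: Sort with ORDER BY, then apply LIMIT

Corrected query:
SELECT * FROM sensors ORDER BY reading DESC LIMIT 2

Result:
id | location | kind     | reading | battery
---+----------+----------+---------+--------
4  | Lab-A    | co2      | 99      | 47     
5  | Lobby    | pressure | 98.8    | 75     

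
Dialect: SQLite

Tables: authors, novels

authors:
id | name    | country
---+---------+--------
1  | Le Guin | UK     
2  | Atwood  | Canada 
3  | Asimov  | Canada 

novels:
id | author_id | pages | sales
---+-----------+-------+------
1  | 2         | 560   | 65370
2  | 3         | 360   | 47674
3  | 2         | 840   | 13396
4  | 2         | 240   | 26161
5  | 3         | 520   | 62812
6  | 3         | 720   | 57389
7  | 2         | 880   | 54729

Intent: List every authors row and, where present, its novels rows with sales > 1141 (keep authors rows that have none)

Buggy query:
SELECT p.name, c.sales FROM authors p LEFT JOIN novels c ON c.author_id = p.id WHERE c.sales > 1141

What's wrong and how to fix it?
Bug: Filtering c.sales in WHERE discards the NULL rows produced by LEFT JOIN, turning it into an inner join

Fix: Move the right-table condition into the ON clause so unmatched parents are kept

Corrected query:
SELECT p.name, c.sales FROM authors p LEFT JOIN novels c ON c.author_id = p.id AND c.sales > 1141

Result:
name    | sales
--------+------
Le Guin | NULL 
Atwood  | 13396
Atwood  | 26161
Atwood  | 54729
Atwood  | 65370
Asimov  | 47674
Asimov  | 57389
Asimov  | 62812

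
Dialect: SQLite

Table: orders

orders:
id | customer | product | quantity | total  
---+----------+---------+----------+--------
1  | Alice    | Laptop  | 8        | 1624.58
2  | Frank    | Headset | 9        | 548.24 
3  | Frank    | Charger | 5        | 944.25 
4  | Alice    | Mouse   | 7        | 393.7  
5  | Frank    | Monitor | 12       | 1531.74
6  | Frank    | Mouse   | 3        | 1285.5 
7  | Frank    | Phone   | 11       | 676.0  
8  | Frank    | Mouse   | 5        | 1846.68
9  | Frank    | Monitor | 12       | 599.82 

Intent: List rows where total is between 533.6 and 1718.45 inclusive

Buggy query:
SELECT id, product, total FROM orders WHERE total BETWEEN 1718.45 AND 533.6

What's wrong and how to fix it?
Bug: The bounds are reversed; BETWEEN a AND b requires a <= b to match anything

Fix: Write BETWEEN 533.6 AND 1718.45

Corrected query:
SELECT id, product, total FROM orders WHERE total BETWEEN 533.6 AND 1718.45

Result:
id | product | total  
---+---------+--------
1  | Laptop  | 1624.58
2  | Headset | 548.24 
3  | Charger | 944.25 
5  | Monitor | 1531.74
6  | Mouse   | 1285.5 
7  | Phone   | 676    
9  | Monitor | 599.82 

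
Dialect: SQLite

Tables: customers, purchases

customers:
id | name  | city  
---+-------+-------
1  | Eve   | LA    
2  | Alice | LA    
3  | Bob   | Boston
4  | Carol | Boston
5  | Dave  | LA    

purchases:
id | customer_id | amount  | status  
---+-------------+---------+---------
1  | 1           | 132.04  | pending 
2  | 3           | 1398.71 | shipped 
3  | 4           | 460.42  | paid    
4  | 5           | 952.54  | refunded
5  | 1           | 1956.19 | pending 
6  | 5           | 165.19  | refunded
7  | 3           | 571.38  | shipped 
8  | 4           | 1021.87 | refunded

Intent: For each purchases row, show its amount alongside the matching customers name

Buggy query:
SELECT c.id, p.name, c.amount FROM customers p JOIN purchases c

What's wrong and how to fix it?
Bug: Missing join condition: each purchases row is matched to all customers rows instead of just its own

Fix: Specify the join condition linking the foreign key to the parent id

Corrected query:
SELECT c.id, p.name, c.amount FROM customers p JOIN purchases c ON c.customer_id = p.id

Result:
id | name  | amount 
---+-------+--------
1  | Eve   | 132.04 
2  | Bob   | 1398.71
3  | Carol | 460.42 
4  | Dave  | 952.54 
5  | Eve   | 1956.19
6  | Dave  | 165.19 
7  | Bob   | 571.38 
8  | Carol | 1021.87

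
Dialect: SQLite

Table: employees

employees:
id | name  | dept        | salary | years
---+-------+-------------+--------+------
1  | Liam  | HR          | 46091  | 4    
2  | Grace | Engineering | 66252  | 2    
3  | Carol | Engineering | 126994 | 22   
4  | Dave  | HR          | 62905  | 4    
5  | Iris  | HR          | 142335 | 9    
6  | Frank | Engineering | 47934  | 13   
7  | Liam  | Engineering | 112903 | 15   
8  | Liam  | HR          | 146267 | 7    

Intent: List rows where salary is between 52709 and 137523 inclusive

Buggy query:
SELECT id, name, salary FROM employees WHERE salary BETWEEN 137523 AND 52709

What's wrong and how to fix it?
Bug: The bounds are reversed; BETWEEN a AND b requires a <= b to match anything

Fix: Swap the bounds so the smaller value comes first

Corrected query:
SELECT id, name, salary FROM employees WHERE salary BETWEEN 52709 AND 137523

Result:
id | name  | salary
---+-------+-------
2  | Grace | 66252 
3  | Carol | 126994
4  | Dave  | 62905 
7  | Liam  | 112903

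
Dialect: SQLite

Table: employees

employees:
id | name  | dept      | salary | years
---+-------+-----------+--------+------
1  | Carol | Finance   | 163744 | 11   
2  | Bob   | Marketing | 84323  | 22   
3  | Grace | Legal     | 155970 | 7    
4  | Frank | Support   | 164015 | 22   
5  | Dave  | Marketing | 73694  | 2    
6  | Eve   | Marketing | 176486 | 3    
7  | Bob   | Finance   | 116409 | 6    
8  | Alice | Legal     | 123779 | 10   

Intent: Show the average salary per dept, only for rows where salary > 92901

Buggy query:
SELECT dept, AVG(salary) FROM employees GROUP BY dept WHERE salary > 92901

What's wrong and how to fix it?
Bug: Row-level WHERE must come before GROUP BY in the clause order

Fix: Place WHERE between FROM and GROUP BY

Corrected query:
SELECT dept, AVG(salary) FROM employees WHERE salary > 92901 GROUP BY dept

Result:
dept      | AVG(salary)
----------+------------
Finance   | 140076.5   
Legal     | 139874.5   
Marketing | 176486     
Support   | 164015     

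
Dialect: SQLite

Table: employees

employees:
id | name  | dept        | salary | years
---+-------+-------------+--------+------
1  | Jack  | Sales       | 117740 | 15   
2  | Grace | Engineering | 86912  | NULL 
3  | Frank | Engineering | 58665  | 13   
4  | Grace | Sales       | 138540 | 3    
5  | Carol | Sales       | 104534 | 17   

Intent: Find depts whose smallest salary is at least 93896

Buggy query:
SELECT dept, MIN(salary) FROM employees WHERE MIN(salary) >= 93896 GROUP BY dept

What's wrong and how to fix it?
Bug: MIN() in WHERE is a misuse of aggregate

Fix: Use HAVING for the per-group MIN condition

Corrected query:
SELECT dept, MIN(salary) FROM employees GROUP BY dept HAVING MIN(salary) >= 93896

Result:
dept  | MIN(salary)
------+------------
Sales | 104534     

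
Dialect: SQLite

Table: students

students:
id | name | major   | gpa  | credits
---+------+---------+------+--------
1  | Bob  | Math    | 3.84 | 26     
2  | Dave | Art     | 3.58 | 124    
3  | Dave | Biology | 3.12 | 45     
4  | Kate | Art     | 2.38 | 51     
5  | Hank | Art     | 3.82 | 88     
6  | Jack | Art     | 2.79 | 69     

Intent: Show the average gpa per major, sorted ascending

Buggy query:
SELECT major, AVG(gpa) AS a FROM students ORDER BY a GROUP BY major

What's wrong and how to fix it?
Bug: ORDER BY appears before GROUP BY; SQL clause order requires GROUP BY first

Fix: Move ORDER BY to the end, after GROUP BY

Corrected query:
SELECT major, AVG(gpa) AS a FROM students GROUP BY major ORDER BY a

Result:
major   | a     
--------+-------
Biology | 3.12  
Art     | 3.1425
Math    | 3.84  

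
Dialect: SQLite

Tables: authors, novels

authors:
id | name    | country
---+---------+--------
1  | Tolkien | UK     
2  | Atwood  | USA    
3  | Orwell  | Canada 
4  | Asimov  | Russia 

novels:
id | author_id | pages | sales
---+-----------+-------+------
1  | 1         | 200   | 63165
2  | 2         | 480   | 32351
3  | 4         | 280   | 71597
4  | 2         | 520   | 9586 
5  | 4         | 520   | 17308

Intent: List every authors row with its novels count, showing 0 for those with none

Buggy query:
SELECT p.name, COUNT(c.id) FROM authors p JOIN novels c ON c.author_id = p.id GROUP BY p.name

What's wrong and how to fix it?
Bug: INNER JOIN drops authors rows that have no matching novels rows

Fix: Switch to LEFT JOIN to retain unmatched parent rows

Corrected query:
SELECT p.name, COUNT(c.id) FROM authors p LEFT JOIN novels c ON c.author_id = p.id GROUP BY p.name

Result:
name    | COUNT(c.id)
--------+------------
Asimov  | 2          
Atwood  | 2          
Orwell  | 0          
Tolkien | 1          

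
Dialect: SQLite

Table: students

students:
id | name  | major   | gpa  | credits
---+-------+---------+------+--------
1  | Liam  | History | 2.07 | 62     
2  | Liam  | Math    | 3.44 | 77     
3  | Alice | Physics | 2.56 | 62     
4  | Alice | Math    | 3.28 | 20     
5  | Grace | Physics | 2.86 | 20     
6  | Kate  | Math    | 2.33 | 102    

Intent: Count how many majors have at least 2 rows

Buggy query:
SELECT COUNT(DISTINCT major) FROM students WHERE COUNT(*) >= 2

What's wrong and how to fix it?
Bug: COUNT(*) cannot appear in WHERE; the per-group count doesn't exist yet

Fix: Use a subquery that GROUPs and filters with HAVING, then count its rows

Corrected query:
SELECT COUNT(*) FROM (SELECT major FROM students GROUP BY major HAVING COUNT(*) >= 2)

Result:
COUNT(*)
--------
2       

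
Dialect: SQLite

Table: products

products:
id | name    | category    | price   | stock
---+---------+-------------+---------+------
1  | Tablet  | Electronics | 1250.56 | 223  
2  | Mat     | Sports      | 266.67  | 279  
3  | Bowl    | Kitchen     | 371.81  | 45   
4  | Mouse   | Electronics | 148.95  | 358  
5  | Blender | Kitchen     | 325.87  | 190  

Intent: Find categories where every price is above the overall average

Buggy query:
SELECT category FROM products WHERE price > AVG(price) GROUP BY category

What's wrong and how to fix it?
Bug: WHERE evaluates per row before aggregation, so AVG() is unavailable

Fix: Use a subquery for AVG and a HAVING MIN(...) filter so the condition holds for every row in the group

Corrected query:
SELECT category FROM products GROUP BY category HAVING MIN(price) > (SELECT AVG(price) FROM products)

Result:
(no rows)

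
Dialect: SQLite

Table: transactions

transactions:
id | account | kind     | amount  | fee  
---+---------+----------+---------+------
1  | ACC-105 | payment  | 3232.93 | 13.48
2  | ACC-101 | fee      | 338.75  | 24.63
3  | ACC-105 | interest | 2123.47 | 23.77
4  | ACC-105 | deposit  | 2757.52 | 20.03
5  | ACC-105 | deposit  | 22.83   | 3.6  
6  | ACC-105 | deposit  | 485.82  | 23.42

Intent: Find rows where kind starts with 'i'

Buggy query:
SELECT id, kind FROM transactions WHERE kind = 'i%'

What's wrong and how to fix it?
Bug: '=' compares the literal string including the % character; pattern matching needs LIKE

Fix: Replace '=' with LIKE so 'i%' is treated as a pattern

Corrected query:
SELECT id, kind FROM transactions WHERE kind LIKE 'i%'

Result:
id | kind    
---+---------
3  | interest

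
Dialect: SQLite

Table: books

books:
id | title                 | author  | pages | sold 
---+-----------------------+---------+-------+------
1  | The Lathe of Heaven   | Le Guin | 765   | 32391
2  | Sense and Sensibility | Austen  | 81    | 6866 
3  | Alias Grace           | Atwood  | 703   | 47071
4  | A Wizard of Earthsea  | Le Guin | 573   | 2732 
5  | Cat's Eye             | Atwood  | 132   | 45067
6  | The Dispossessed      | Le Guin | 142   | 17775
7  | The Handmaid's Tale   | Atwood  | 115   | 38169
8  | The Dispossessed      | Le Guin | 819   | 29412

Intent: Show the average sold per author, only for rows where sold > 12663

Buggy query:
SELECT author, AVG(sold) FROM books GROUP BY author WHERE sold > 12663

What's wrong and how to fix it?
Bug: Row-level WHERE must come before GROUP BY in the clause order

Fix: Move the WHERE clause before GROUP BY

Corrected query:
SELECT author, AVG(sold) FROM books WHERE sold > 12663 GROUP BY author

Result:
author  | AVG(sold)   
--------+-------------
Atwood  | 43435.666667
Le Guin | 26526       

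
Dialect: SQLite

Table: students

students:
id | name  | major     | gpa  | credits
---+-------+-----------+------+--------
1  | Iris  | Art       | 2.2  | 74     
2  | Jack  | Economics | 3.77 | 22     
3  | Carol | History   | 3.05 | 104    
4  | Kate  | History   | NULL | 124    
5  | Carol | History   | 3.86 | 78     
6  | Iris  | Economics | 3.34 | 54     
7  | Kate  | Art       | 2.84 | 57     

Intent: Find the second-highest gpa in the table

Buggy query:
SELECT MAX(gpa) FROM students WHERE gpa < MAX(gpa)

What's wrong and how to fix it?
Bug: MAX(gpa) on the right of the comparison is an aggregate-in-WHERE error

Fix: Compute the overall MAX in a subquery, then take MAX of rows below it

Corrected query:
SELECT MAX(gpa) FROM students WHERE gpa < (SELECT MAX(gpa) FROM students)

Result:
MAX(gpa)
--------
3.77    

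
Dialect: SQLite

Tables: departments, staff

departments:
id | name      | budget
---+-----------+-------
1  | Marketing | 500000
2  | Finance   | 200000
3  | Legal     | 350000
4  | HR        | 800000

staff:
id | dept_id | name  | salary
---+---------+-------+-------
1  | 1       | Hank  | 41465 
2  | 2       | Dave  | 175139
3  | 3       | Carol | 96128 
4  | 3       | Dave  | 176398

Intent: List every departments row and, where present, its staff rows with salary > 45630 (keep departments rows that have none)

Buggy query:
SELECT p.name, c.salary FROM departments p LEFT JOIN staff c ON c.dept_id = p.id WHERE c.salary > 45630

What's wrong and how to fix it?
Bug: Filtering c.salary in WHERE discards the NULL rows produced by LEFT JOIN, turning it into an inner join

Fix: Move the right-table condition into the ON clause so unmatched parents are kept

Corrected query:
SELECT p.name, c.salary FROM departments p LEFT JOIN staff c ON c.dept_id = p.id AND c.salary > 45630

Result:
name      | salary
----------+-------
Marketing | NULL  
Finance   | 175139
Legal     | 96128 
Legal     | 176398
HR        | NULL  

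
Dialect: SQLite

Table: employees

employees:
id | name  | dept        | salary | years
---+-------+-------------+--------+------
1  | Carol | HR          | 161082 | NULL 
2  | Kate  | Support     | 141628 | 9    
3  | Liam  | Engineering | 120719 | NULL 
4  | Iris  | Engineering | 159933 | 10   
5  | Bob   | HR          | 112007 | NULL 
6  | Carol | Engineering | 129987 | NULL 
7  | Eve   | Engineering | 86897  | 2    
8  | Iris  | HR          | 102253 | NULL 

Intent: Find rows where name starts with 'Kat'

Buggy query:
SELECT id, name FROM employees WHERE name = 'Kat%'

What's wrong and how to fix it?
Bug: Wildcards only work with LIKE; '=' treats '%' as a literal character

Fix: Replace '=' with LIKE so 'Kat%' is treated as a pattern

Corrected query:
SELECT id, name FROM employees WHERE name LIKE 'Kat%'

Result:
id | name
---+-----
2  | Kate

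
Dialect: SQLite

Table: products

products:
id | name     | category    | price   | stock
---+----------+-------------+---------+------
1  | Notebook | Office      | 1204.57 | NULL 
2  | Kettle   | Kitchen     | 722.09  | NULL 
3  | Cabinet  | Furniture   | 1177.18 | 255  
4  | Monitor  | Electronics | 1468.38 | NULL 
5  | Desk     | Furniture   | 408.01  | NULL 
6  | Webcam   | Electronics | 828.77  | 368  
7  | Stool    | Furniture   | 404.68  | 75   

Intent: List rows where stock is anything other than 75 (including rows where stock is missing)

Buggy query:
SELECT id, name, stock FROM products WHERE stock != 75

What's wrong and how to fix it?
Bug: 'stock != 75' is unknown when stock is NULL, so NULL rows are silently excluded

Fix: Add an explicit OR stock IS NULL to include the missing-value rows

Corrected query:
SELECT id, name, stock FROM products WHERE stock != 75 OR stock IS NULL

Result:
id | name     | stock
---+----------+------
1  | Notebook | NULL 
2  | Kettle   | NULL 
3  | Cabinet  | 255  
4  | Monitor  | NULL 
5  | Desk     | NULL 
6  | Webcam   | 368  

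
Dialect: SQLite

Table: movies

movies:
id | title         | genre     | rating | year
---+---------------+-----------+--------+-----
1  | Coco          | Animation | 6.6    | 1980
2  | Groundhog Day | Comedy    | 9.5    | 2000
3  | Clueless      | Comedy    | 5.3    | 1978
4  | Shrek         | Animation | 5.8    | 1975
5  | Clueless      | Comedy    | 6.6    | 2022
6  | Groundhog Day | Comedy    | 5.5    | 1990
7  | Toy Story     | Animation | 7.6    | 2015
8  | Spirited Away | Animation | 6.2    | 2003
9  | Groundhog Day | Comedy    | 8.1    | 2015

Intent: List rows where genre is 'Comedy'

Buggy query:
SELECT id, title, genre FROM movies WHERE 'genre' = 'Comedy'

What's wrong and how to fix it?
Bug: 'genre' in single quotes is a string literal, not the column; the comparison is literal-vs-literal and never true

Fix: Reference the column as genre without single quotes

Corrected query:
SELECT id, title, genre FROM movies WHERE genre = 'Comedy'

Result:
id | title         | genre 
---+---------------+-------
2  | Groundhog Day | Comedy
3  | Clueless      | Comedy
5  | Clueless      | Comedy
6  | Groundhog Day | Comedy
9  | Groundhog Day | Comedy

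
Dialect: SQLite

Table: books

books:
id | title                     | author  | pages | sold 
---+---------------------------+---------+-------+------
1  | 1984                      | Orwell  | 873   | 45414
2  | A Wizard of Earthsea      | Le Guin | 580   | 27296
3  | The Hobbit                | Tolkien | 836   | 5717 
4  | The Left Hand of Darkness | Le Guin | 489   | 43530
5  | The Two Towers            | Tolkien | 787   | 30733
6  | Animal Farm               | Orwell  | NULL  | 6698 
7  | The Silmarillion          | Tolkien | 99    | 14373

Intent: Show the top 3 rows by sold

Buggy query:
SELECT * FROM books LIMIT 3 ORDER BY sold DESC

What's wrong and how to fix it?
Bug: ORDER BY cannot follow LIMIT; LIMIT is the final clause

Fix: Sort with ORDER BY, then apply LIMIT

Corrected query:
SELECT * FROM books ORDER BY sold DESC LIMIT 3

Result:
id | title                     | author  | pages | sold 
---+---------------------------+---------+-------+------
1  | 1984                      | Orwell  | 873   | 45414
4  | The Left Hand of Darkness | Le Guin | 489   | 43530
5  | The Two Towers            | Tolkien | 787   | 30733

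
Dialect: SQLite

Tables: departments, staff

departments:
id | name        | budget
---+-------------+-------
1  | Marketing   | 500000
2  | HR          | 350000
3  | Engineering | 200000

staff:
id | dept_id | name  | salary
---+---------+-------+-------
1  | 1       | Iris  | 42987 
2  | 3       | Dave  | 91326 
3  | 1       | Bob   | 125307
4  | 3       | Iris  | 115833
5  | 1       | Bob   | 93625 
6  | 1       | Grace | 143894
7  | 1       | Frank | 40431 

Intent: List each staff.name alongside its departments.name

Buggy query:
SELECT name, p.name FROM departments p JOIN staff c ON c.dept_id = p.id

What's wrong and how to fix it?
Bug: Both tables have a 'name' column; the unqualified reference is ambiguous

Fix: Prefix ambiguous columns with the table alias

Corrected query:
SELECT c.name, p.name FROM departments p JOIN staff c ON c.dept_id = p.id

Result:
name  | name       
------+------------
Iris  | Marketing  
Dave  | Engineering
Bob   | Marketing  
Iris  | Engineering
Bob   | Marketing  
Grace | Marketing  
Frank | Marketing  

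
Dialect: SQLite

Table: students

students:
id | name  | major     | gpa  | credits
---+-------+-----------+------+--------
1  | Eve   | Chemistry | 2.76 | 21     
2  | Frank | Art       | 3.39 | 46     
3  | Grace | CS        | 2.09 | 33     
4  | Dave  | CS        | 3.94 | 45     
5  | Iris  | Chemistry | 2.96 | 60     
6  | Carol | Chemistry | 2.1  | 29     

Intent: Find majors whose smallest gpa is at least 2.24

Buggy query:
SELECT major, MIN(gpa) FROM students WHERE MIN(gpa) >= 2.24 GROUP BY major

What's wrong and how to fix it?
Bug: MIN() in WHERE is a misuse of aggregate

Fix: Replace WHERE with HAVING after the GROUP BY

Corrected query:
SELECT major, MIN(gpa) FROM students GROUP BY major HAVING MIN(gpa) >= 2.24

Result:
major | MIN(gpa)
------+---------
Art   | 3.39    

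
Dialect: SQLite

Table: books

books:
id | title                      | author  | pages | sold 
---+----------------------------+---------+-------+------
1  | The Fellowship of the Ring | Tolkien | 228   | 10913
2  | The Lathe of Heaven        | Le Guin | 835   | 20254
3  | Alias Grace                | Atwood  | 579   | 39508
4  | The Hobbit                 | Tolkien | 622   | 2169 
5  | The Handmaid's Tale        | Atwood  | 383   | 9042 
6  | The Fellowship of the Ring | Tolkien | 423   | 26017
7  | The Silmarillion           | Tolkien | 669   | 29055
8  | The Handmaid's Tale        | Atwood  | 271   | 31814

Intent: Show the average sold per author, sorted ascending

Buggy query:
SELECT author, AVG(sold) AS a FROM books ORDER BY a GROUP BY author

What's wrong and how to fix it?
Bug: GROUP BY must precede ORDER BY

Fix: Reorder: SELECT … FROM … GROUP BY … ORDER BY …

Corrected query:
SELECT author, AVG(sold) AS a FROM books GROUP BY author ORDER BY a

Result:
author  | a      
--------+--------
Tolkien | 17038.5
Le Guin | 20254  
Atwood  | 26788  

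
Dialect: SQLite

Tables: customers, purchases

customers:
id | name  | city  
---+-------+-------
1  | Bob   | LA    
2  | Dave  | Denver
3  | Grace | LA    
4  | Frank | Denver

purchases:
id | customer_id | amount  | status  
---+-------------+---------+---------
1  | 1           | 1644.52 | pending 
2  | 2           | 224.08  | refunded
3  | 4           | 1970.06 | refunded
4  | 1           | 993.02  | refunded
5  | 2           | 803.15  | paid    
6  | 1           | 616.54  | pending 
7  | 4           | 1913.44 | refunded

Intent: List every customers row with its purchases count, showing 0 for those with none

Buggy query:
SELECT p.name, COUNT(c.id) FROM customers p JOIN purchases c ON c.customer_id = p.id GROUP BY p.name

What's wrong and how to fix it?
Bug: INNER JOIN drops customers rows that have no matching purchases rows

Fix: Switch to LEFT JOIN to retain unmatched parent rows

Corrected query:
SELECT p.name, COUNT(c.id) FROM customers p LEFT JOIN purchases c ON c.customer_id = p.id GROUP BY p.name

Result:
name  | COUNT(c.id)
------+------------
Bob   | 3          
Dave  | 2          
Frank | 2          
Grace | 0          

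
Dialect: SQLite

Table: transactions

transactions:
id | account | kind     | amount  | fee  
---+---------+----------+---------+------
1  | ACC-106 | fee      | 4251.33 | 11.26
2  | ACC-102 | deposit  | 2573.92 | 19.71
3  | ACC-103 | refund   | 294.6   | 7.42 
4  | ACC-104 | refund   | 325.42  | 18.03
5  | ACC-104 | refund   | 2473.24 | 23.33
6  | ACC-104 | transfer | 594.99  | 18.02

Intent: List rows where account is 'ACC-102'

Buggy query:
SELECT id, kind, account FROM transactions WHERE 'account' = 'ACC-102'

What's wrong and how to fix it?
Bug: 'account' in single quotes is a string literal, not the column; the comparison is literal-vs-literal and never true

Fix: Remove the quotes around the column name (or use double quotes for an identifier)

Corrected query:
SELECT id, kind, account FROM transactions WHERE account = 'ACC-102'

Result:
id | kind    | account
---+---------+--------
2  | deposit | ACC-102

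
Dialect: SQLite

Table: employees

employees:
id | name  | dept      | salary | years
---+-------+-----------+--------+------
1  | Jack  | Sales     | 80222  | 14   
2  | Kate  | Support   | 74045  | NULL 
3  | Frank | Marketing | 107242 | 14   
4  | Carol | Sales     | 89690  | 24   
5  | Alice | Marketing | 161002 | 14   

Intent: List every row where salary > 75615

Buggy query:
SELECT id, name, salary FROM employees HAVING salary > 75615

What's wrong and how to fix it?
Bug: This is a non-aggregate query (no GROUP BY, no aggregates), so in SQLite the HAVING clause is invalid here; a row-level condition belongs in WHERE

Fix: Replace HAVING with WHERE since the condition applies to individual rows

Corrected query:
SELECT id, name, salary FROM employees WHERE salary > 75615

Result:
id | name  | salary
---+-------+-------
1  | Jack  | 80222 
3  | Frank | 107242
4  | Carol | 89690 
5  | Alice | 161002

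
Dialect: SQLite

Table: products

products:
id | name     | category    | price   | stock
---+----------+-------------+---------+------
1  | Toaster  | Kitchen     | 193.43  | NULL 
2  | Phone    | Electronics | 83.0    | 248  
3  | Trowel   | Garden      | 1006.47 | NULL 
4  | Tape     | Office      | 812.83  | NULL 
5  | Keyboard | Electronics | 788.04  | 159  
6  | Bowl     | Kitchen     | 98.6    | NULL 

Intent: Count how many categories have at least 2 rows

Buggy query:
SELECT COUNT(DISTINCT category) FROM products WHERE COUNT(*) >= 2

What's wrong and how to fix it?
Bug: WHERE filters individual rows, not groups, so a group-level COUNT is invalid there

Fix: Group first with HAVING COUNT(*) >= 2, then COUNT the resulting groups

Corrected query:
SELECT COUNT(*) FROM (SELECT category FROM products GROUP BY category HAVING COUNT(*) >= 2)

Result:
COUNT(*)
--------
2       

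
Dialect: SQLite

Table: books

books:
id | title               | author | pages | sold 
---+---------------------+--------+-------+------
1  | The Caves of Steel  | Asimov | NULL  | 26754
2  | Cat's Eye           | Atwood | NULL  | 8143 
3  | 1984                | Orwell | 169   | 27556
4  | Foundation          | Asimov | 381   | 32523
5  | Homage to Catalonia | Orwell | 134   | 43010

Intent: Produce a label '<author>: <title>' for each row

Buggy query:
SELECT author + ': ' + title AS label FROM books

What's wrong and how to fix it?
Bug: SQLite uses || for string concatenation; + coerces text to numbers (yielding 0)

Fix: Replace + with || to concatenate text

Corrected query:
SELECT author || ': ' || title AS label FROM books

Result:
label                      
---------------------------
Asimov: The Caves of Steel 
Atwood: Cat's Eye          
Orwell: 1984               
Asimov: Foundation         
Orwell: Homage to Catalonia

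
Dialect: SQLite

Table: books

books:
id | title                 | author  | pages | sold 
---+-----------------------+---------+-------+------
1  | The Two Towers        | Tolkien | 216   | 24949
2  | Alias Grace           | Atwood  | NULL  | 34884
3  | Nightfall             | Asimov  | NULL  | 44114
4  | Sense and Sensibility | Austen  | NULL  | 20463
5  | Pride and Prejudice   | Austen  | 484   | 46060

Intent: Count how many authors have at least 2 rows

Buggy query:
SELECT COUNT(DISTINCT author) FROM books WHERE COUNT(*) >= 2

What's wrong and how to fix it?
Bug: WHERE filters individual rows, not groups, so a group-level COUNT is invalid there

Fix: Group first with HAVING COUNT(*) >= 2, then COUNT the resulting groups

Corrected query:
SELECT COUNT(*) FROM (SELECT author FROM books GROUP BY author HAVING COUNT(*) >= 2)

Result:
COUNT(*)
--------
1       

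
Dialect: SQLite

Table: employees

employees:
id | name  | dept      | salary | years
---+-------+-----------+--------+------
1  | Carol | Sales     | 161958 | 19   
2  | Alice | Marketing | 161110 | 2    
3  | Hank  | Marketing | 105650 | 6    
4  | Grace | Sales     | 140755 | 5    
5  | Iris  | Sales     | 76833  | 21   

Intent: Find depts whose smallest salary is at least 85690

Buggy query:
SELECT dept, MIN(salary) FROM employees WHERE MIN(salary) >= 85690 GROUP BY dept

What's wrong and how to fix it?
Bug: MIN() in WHERE is a misuse of aggregate

Fix: Use HAVING for the per-group MIN condition

Corrected query:
SELECT dept, MIN(salary) FROM employees GROUP BY dept HAVING MIN(salary) >= 85690

Result:
dept      | MIN(salary)
----------+------------
Marketing | 105650     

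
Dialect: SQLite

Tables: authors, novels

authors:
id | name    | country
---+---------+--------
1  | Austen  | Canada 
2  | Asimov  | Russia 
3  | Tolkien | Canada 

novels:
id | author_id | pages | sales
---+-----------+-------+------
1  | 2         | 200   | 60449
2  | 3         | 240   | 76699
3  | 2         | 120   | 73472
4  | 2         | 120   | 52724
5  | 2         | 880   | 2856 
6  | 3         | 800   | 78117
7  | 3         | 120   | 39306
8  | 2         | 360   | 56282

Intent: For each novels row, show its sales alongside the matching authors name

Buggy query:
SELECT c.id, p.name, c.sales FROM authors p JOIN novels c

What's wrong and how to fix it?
Bug: Missing join condition: each novels row is matched to all authors rows instead of just its own

Fix: Add ON c.author_id = p.id to the JOIN

Corrected query:
SELECT c.id, p.name, c.sales FROM authors p JOIN novels c ON c.author_id = p.id

Result:
id | name    | sales
---+---------+------
1  | Asimov  | 60449
2  | Tolkien | 76699
3  | Asimov  | 73472
4  | Asimov  | 52724
5  | Asimov  | 2856 
6  | Tolkien | 78117
7  | Tolkien | 39306
8  | Asimov  | 56282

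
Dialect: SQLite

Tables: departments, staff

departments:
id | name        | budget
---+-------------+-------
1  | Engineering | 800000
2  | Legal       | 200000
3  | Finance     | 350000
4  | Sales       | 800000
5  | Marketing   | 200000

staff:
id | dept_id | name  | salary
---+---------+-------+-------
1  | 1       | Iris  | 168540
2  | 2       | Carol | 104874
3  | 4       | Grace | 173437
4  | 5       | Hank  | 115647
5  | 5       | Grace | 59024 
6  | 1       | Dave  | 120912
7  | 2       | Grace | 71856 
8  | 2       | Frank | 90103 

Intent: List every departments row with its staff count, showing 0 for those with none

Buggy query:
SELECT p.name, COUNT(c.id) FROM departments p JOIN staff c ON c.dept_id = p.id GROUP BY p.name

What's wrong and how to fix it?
Bug: INNER JOIN drops departments rows that have no matching staff rows

Fix: Switch to LEFT JOIN to retain unmatched parent rows

Corrected query:
SELECT p.name, COUNT(c.id) FROM departments p LEFT JOIN staff c ON c.dept_id = p.id GROUP BY p.name

Result:
name        | COUNT(c.id)
------------+------------
Engineering | 2          
Finance     | 0          
Legal       | 3          
Marketing   | 2          
Sales       | 1          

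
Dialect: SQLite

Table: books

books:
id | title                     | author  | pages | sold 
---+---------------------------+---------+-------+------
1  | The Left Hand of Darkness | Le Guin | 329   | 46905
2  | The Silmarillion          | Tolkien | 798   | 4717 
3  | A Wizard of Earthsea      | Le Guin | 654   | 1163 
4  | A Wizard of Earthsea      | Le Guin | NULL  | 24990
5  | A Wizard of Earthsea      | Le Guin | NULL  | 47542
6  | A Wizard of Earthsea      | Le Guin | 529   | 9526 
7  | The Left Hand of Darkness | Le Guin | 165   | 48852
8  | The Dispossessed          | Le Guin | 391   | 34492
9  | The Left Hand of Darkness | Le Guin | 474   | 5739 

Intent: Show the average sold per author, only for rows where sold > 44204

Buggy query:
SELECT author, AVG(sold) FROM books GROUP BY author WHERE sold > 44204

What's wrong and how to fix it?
Bug: WHERE cannot follow GROUP BY

Fix: Place WHERE between FROM and GROUP BY

Corrected query:
SELECT author, AVG(sold) FROM books WHERE sold > 44204 GROUP BY author

Result:
author  | AVG(sold)   
--------+-------------
Le Guin | 47766.333333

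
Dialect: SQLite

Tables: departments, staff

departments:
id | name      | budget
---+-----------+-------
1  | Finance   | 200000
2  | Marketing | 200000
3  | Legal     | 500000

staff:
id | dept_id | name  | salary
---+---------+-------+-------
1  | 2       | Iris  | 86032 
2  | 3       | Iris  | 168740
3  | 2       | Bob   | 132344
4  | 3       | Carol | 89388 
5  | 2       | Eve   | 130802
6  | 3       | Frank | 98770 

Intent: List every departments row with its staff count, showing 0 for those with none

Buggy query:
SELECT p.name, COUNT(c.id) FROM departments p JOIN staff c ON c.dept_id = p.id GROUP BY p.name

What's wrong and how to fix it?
Bug: INNER JOIN drops departments rows that have no matching staff rows

Fix: Use LEFT JOIN so parents without children still appear (COUNT(c.id) gives 0)

Corrected query:
SELECT p.name, COUNT(c.id) FROM departments p LEFT JOIN staff c ON c.dept_id = p.id GROUP BY p.name

Result:
name      | COUNT(c.id)
----------+------------
Finance   | 0          
Legal     | 3          
Marketing | 3          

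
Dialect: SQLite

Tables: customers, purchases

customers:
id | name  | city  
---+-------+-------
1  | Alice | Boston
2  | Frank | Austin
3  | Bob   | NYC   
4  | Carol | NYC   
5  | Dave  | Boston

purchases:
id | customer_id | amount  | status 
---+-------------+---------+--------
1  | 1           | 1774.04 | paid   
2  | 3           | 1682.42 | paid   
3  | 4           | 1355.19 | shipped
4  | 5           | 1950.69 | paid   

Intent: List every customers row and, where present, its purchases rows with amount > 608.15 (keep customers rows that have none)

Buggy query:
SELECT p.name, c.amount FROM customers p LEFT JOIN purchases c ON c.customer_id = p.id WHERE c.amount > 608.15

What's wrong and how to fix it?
Bug: Filtering c.amount in WHERE discards the NULL rows produced by LEFT JOIN, turning it into an inner join

Fix: Put 'c.amount > 608.15' in the JOIN's ON clause instead of WHERE

Corrected query:
SELECT p.name, c.amount FROM customers p LEFT JOIN purchases c ON c.customer_id = p.id AND c.amount > 608.15

Result:
name  | amount 
------+--------
Alice | 1774.04
Frank | NULL   
Bob   | 1682.42
Carol | 1355.19
Dave  | 1950.69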